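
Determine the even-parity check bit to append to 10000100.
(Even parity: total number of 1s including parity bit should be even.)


Number of 1s in data: 2
Parity bit: 0

0


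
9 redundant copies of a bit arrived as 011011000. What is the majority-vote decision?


Ones: 4 out of 9
Threshold: 5

0 (4/9 voted 1)


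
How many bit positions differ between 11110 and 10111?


XOR: 01001
Count of 1s: 2

2


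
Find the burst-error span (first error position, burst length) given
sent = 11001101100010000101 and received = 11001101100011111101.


XOR: 00000000000001111000

Burst at position 13, length 4


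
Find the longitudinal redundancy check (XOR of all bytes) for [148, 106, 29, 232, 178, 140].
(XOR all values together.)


XOR chain: 148 ^ 106 ^ 29 ^ 232 ^ 178 ^ 140 = 53

53


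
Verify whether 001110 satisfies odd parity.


Number of 1s: 3

Yes, parity is correct (3 ones)


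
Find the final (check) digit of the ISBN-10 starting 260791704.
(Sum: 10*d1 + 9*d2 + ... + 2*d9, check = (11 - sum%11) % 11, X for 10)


Weighted sum: 218
218 mod 11 = 9

Check digit: 2


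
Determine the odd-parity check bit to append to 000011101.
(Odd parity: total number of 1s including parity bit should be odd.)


Number of 1s in data: 4
Parity bit: 1

1


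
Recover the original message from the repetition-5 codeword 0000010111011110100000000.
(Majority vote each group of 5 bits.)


Groups: 00000, 10111, 01111, 01000, 00000
Majority votes: 01100

01100


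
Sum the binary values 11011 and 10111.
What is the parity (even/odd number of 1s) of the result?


11011 = 27
10111 = 23
Sum = 50 = 110010
1s count = 3

odd parity (3 ones in 110010)


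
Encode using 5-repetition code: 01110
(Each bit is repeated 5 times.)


Each bit -> 5 copies

0000011111111111111100000


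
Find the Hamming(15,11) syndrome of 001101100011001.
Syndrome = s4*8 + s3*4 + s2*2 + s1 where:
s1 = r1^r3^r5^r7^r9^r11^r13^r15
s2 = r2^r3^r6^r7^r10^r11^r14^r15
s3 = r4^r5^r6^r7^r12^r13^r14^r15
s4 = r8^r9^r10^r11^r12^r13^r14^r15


s1=0, s2=1, s3=1, s4=1

Syndrome = 14 (error at position 14)


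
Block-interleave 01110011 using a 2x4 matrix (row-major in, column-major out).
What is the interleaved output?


Matrix:
  0111
  0011
Read columns: 00101111

00101111


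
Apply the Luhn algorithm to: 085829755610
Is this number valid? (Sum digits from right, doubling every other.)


Luhn sum = 49
49 mod 10 = 9

Invalid (Luhn sum mod 10 = 9)


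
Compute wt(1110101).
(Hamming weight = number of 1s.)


Counting 1s in 1110101

5


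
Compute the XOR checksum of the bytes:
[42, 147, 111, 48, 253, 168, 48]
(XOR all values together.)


XOR chain: 42 ^ 147 ^ 111 ^ 48 ^ 253 ^ 168 ^ 48 = 131

131


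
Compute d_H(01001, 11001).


XOR: 10000
Count of 1s: 1

1


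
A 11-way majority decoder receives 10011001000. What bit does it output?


Ones: 4 out of 11
Threshold: 6

0 (4/11 voted 1)


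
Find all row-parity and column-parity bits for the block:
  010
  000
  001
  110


Row parities: 1010
Column parities: 101

Row P: 1010, Col P: 101, Corner: 0


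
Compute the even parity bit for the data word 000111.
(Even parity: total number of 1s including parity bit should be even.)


Number of 1s in data: 3
Parity bit: 1

1


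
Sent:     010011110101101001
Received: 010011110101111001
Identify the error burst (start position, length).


XOR: 000000000000010000

Burst at position 13, length 1


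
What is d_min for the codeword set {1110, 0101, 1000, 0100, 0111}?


Comparing all pairs, minimum distance: 1
Can detect 0 errors, correct 0 errors

1


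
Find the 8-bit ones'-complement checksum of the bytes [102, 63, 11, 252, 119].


Sum = 547 mod 256 = 35
Complement = 220

220


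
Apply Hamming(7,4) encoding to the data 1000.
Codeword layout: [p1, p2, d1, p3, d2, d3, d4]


Parity bits: p1=1, p2=1, p3=0

1110000


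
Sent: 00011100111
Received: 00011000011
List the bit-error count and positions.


XOR: 00000100100

2 error(s) at position(s): 5, 8


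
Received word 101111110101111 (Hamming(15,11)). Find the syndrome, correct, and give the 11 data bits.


Syndrome = 0: no error detected

Data: 11110101111 (no errors)


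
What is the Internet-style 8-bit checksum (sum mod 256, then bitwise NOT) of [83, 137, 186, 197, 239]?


Sum = 842 mod 256 = 74
Complement = 181

181


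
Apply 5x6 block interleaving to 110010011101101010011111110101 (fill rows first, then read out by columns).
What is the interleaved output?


Matrix:
  110010
  011101
  101010
  011111
  110101
Read columns: 101011101101110010111011001011

101011101101110010111011001011


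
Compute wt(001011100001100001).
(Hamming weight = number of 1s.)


Counting 1s in 001011100001100001

7


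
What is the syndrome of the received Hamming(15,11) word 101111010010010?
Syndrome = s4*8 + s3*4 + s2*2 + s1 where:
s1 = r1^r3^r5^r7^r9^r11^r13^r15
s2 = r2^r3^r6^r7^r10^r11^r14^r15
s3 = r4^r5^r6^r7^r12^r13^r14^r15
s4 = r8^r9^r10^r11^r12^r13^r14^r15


s1=0, s2=0, s3=0, s4=1

Syndrome = 8 (error at position 8)


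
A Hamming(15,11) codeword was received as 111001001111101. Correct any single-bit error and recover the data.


Syndrome = 0: no error detected

Data: 10101111101 (no errors)


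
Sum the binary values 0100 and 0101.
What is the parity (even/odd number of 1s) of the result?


0100 = 4
0101 = 5
Sum = 9 = 1001
1s count = 2

even parity (2 ones in 1001)


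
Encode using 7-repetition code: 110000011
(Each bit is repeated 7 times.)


Each bit -> 7 copies

111111111111110000000000000000000000000000000000011111111111111


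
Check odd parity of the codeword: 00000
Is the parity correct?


Number of 1s: 0

No, parity error (0 ones)


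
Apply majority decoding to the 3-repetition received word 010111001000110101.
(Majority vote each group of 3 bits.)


Groups: 010, 111, 001, 000, 110, 101
Majority votes: 010011

010011


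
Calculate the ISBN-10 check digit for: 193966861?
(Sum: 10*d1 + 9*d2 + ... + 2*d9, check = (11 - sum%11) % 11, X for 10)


Weighted sum: 296
296 mod 11 = 10

Check digit: 1


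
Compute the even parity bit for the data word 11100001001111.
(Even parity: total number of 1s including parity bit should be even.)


Number of 1s in data: 8
Parity bit: 0

0


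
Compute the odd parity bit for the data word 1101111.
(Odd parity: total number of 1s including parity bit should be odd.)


Number of 1s in data: 6
Parity bit: 1

1


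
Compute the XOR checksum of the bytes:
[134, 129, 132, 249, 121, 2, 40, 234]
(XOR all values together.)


XOR chain: 134 ^ 129 ^ 132 ^ 249 ^ 121 ^ 2 ^ 40 ^ 234 = 195

195


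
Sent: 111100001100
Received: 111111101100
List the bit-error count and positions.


XOR: 000011100000

3 error(s) at position(s): 4, 5, 6


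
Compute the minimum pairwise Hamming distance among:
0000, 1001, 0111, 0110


Comparing all pairs, minimum distance: 1
Can detect 0 errors, correct 0 errors

1


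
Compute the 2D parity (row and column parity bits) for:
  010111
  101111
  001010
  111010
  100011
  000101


Row parities: 010010
Column parities: 101110

Row P: 010010, Col P: 101110, Corner: 0


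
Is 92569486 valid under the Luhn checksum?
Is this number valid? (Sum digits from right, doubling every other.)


Luhn sum = 44
44 mod 10 = 4

Invalid (Luhn sum mod 10 = 4)


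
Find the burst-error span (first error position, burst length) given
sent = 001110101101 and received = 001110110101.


XOR: 000000011000

Burst at position 7, length 2


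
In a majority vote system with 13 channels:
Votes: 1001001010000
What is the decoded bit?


Ones: 4 out of 13
Threshold: 7

0 (4/13 voted 1)


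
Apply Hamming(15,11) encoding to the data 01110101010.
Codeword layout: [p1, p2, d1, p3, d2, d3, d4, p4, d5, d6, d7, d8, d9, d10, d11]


Parity bits: p1=0, p2=0, p3=1, p4=1

000111110101010


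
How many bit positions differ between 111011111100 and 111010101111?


XOR: 000001010011
Count of 1s: 4

4


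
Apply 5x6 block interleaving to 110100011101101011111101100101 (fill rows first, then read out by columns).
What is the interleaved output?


Matrix:
  110100
  011101
  101011
  111101
  100101
Read columns: 101111101001110110110010001111

101111101001110110110010001111


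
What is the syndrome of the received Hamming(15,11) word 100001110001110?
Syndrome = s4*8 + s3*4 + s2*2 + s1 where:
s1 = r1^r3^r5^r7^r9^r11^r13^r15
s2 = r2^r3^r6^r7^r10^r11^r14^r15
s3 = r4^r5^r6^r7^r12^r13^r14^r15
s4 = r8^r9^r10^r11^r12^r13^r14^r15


s1=1, s2=1, s3=1, s4=0

Syndrome = 7 (error at position 7)


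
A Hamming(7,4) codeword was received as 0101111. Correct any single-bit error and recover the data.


Syndrome = 2: error at position 2

Data: 0111 (corrected bit 2)


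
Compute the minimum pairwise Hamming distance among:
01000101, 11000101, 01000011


Comparing all pairs, minimum distance: 1
Can detect 0 errors, correct 0 errors

1


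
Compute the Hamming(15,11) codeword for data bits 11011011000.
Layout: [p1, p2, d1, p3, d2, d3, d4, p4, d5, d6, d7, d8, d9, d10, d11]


Parity bits: p1=1, p2=1, p3=1, p4=1

111110111011000


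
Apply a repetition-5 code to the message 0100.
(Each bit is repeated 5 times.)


Each bit -> 5 copies

00000111110000000000


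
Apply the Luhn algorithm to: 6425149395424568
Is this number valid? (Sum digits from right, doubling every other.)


Luhn sum = 82
82 mod 10 = 2

Invalid (Luhn sum mod 10 = 2)


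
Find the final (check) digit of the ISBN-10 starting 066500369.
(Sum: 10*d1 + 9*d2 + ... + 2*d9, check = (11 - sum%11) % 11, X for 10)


Weighted sum: 185
185 mod 11 = 9

Check digit: 2


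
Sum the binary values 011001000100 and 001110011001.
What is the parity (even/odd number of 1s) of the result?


011001000100 = 1604
001110011001 = 921
Sum = 2525 = 100111011101
1s count = 8

even parity (8 ones in 100111011101)


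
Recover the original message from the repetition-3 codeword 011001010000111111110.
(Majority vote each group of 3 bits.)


Groups: 011, 001, 010, 000, 111, 111, 110
Majority votes: 1000111

1000111


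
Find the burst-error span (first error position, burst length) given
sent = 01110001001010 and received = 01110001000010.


XOR: 00000000001000

Burst at position 10, length 1


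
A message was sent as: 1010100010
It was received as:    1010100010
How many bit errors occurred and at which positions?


XOR: 0000000000

0 errors (received matches sent)


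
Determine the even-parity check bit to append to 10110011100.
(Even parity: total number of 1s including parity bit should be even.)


Number of 1s in data: 6
Parity bit: 0

0


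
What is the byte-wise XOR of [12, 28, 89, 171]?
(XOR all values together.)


XOR chain: 12 ^ 28 ^ 89 ^ 171 = 226

226


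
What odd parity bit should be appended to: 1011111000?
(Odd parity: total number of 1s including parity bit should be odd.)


Number of 1s in data: 6
Parity bit: 1

1


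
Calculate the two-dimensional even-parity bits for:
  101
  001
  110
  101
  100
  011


Row parities: 010010
Column parities: 000

Row P: 010010, Col P: 000, Corner: 0


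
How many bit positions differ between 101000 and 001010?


XOR: 100010
Count of 1s: 2

2


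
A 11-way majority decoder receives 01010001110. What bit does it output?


Ones: 5 out of 11
Threshold: 6

0 (5/11 voted 1)


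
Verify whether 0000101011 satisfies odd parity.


Number of 1s: 4

No, parity error (4 ones)


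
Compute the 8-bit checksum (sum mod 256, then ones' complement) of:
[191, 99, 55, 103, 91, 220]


Sum = 759 mod 256 = 247
Complement = 8

8


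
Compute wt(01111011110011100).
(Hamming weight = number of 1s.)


Counting 1s in 01111011110011100

11


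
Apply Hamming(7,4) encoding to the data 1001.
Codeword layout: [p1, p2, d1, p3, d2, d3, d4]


Parity bits: p1=0, p2=0, p3=1

0011001


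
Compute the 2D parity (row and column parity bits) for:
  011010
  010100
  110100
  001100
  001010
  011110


Row parities: 101000
Column parities: 100010

Row P: 101000, Col P: 100010, Corner: 0


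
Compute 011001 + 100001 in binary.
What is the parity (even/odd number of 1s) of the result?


011001 = 25
100001 = 33
Sum = 58 = 111010
1s count = 4

even parity (4 ones in 111010)


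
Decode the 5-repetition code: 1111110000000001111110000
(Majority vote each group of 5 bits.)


Groups: 11111, 10000, 00000, 11111, 10000
Majority votes: 10010

10010


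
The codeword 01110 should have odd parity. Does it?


Number of 1s: 3

Yes, parity is correct (3 ones)


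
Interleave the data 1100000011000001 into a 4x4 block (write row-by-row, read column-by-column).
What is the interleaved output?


Matrix:
  1100
  0000
  1100
  0001
Read columns: 1010101000000001

1010101000000001


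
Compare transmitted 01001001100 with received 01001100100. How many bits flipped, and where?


XOR: 00000101000

2 error(s) at position(s): 5, 7


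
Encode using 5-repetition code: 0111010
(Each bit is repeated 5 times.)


Each bit -> 5 copies

00000111111111111111000001111100000


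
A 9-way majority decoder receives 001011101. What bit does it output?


Ones: 5 out of 9
Threshold: 5

1 (5/9 voted 1)


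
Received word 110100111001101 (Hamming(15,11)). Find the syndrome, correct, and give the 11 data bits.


Syndrome = 15: error at position 15

Data: 00011001100 (corrected bit 15)


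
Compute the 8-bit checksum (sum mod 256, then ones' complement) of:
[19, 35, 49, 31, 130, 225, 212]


Sum = 701 mod 256 = 189
Complement = 66

66


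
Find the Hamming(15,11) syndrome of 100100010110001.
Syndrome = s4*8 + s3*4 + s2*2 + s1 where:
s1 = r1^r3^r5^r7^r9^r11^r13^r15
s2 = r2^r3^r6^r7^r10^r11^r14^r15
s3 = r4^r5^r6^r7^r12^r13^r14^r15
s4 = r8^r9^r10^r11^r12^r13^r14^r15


s1=1, s2=1, s3=0, s4=0

Syndrome = 3 (error at position 3)


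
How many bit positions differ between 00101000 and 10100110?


XOR: 10001110
Count of 1s: 4

4


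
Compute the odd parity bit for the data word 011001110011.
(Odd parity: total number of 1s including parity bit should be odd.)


Number of 1s in data: 7
Parity bit: 0

0


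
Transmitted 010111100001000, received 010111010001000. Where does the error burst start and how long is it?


XOR: 000000110000000

Burst at position 6, length 2


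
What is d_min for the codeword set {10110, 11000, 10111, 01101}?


Comparing all pairs, minimum distance: 1
Can detect 0 errors, correct 0 errors

1


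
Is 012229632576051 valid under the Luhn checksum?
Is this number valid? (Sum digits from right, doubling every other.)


Luhn sum = 46
46 mod 10 = 6

Invalid (Luhn sum mod 10 = 6)


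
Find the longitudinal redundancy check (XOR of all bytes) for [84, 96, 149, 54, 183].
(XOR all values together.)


XOR chain: 84 ^ 96 ^ 149 ^ 54 ^ 183 = 32

32


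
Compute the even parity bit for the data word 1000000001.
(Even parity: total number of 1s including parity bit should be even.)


Number of 1s in data: 2
Parity bit: 0

0


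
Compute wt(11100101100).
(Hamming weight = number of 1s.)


Counting 1s in 11100101100

6


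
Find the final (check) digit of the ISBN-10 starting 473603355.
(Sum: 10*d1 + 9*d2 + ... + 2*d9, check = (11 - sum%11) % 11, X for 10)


Weighted sum: 221
221 mod 11 = 1

Check digit: X


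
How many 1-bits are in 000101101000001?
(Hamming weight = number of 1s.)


Counting 1s in 000101101000001

5


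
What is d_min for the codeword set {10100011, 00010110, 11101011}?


Comparing all pairs, minimum distance: 2
Can detect 1 errors, correct 0 errors

2


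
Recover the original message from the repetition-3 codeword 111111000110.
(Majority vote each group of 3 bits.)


Groups: 111, 111, 000, 110
Majority votes: 1101

1101


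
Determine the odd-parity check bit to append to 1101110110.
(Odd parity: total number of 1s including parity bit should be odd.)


Number of 1s in data: 7
Parity bit: 0

0


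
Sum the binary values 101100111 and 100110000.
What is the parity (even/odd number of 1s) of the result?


101100111 = 359
100110000 = 304
Sum = 663 = 1010010111
1s count = 6

even parity (6 ones in 1010010111)


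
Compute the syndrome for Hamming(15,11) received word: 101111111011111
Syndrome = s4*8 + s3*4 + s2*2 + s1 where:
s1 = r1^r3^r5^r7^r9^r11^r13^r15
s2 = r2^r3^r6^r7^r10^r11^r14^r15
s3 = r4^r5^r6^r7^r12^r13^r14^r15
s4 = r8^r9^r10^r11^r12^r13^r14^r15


s1=0, s2=0, s3=0, s4=1

Syndrome = 8 (error at position 8)


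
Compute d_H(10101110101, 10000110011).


XOR: 00101000110
Count of 1s: 4

4


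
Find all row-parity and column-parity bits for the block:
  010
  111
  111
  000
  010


Row parities: 11101
Column parities: 000

Row P: 11101, Col P: 000, Corner: 0


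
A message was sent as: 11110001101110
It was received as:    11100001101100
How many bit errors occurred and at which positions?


XOR: 00010000000010

2 error(s) at position(s): 3, 12


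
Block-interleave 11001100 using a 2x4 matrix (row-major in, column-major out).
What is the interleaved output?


Matrix:
  1100
  1100
Read columns: 11110000

11110000


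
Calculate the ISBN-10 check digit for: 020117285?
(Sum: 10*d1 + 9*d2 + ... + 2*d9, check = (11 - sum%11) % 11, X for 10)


Weighted sum: 108
108 mod 11 = 9

Check digit: 2


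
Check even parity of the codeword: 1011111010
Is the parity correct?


Number of 1s: 7

No, parity error (7 ones)


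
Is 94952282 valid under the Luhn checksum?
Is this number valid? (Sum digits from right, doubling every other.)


Luhn sum = 42
42 mod 10 = 2

Invalid (Luhn sum mod 10 = 2)


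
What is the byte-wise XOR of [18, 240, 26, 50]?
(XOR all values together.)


XOR chain: 18 ^ 240 ^ 26 ^ 50 = 202

202


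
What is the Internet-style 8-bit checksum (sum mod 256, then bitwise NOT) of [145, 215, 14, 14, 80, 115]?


Sum = 583 mod 256 = 71
Complement = 184

184


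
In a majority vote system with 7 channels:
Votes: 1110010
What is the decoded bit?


Ones: 4 out of 7
Threshold: 4

1 (4/7 voted 1)


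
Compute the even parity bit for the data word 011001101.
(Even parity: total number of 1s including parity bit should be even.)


Number of 1s in data: 5
Parity bit: 1

1


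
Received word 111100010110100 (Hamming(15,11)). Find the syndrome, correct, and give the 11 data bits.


Syndrome = 0: no error detected

Data: 10000110100 (no errors)


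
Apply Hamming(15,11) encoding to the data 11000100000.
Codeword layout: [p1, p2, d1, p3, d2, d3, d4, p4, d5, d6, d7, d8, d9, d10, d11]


Parity bits: p1=0, p2=0, p3=1, p4=1

001110010100000


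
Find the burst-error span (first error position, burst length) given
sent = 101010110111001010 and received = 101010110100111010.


XOR: 000000000011110000

Burst at position 10, length 4


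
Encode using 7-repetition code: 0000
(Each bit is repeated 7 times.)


Each bit -> 7 copies

0000000000000000000000000000


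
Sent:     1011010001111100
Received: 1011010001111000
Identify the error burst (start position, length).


XOR: 0000000000000100

Burst at position 13, length 1


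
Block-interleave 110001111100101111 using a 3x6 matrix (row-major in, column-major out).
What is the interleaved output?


Matrix:
  110001
  111100
  101111
Read columns: 111110011011001101

111110011011001101


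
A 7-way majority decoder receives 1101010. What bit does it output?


Ones: 4 out of 7
Threshold: 4

1 (4/7 voted 1)


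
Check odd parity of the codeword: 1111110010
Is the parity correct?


Number of 1s: 7

Yes, parity is correct (7 ones)


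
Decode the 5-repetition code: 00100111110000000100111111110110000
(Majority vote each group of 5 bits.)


Groups: 00100, 11111, 00000, 00100, 11111, 11101, 10000
Majority votes: 0100110

0100110


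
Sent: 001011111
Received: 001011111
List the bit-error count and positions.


XOR: 000000000

0 errors (received matches sent)


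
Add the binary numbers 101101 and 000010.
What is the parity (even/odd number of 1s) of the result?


101101 = 45
000010 = 2
Sum = 47 = 101111
1s count = 5

odd parity (5 ones in 101111)


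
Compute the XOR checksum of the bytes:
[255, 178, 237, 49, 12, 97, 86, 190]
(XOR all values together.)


XOR chain: 255 ^ 178 ^ 237 ^ 49 ^ 12 ^ 97 ^ 86 ^ 190 = 20

20


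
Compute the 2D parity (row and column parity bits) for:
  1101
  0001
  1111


Row parities: 110
Column parities: 0011

Row P: 110, Col P: 0011, Corner: 0


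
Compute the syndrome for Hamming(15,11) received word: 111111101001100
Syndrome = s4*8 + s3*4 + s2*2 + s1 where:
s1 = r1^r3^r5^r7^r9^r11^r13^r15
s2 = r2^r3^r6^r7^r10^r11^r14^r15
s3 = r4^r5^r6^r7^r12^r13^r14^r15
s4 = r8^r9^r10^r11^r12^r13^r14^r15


s1=0, s2=0, s3=0, s4=1

Syndrome = 8 (error at position 8)


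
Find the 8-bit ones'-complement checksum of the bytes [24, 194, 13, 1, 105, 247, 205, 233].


Sum = 1022 mod 256 = 254
Complement = 1

1


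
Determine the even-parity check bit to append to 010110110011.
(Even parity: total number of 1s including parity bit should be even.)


Number of 1s in data: 7
Parity bit: 1

1


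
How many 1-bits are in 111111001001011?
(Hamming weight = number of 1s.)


Counting 1s in 111111001001011

10


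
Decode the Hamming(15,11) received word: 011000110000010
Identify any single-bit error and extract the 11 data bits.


Syndrome = 0: no error detected

Data: 10010000010 (no errors)


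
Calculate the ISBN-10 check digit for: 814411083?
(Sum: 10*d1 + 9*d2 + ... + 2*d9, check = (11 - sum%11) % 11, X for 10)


Weighted sum: 190
190 mod 11 = 3

Check digit: 8


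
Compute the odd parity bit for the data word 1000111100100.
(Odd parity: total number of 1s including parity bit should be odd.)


Number of 1s in data: 6
Parity bit: 1

1


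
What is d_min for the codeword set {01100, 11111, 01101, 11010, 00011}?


Comparing all pairs, minimum distance: 1
Can detect 0 errors, correct 0 errors

1


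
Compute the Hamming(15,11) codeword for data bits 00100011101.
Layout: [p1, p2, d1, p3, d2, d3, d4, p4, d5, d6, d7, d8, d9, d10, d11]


Parity bits: p1=1, p2=1, p3=0, p4=0

110001000011101


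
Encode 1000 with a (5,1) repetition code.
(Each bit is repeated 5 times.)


Each bit -> 5 copies

11111000000000000000


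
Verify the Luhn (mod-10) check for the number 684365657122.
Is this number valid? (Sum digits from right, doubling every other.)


Luhn sum = 50
50 mod 10 = 0

Valid (Luhn sum mod 10 = 0)


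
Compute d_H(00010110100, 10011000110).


XOR: 10001110010
Count of 1s: 5

5


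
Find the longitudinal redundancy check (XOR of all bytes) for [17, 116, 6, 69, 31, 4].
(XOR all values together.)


XOR chain: 17 ^ 116 ^ 6 ^ 69 ^ 31 ^ 4 = 61

61


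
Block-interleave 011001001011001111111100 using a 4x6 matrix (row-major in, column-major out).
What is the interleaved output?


Matrix:
  011001
  001011
  001111
  111100
Read columns: 000110011111001101101110

000110011111001101101110


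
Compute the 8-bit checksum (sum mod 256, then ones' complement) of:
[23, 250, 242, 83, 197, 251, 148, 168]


Sum = 1362 mod 256 = 82
Complement = 173

173


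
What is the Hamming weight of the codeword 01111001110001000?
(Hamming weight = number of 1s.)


Counting 1s in 01111001110001000

8


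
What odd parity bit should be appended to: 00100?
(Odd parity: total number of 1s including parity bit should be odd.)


Number of 1s in data: 1
Parity bit: 0

0


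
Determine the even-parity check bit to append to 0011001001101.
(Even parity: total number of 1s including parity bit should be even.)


Number of 1s in data: 6
Parity bit: 0

0


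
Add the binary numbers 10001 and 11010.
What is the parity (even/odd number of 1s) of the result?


10001 = 17
11010 = 26
Sum = 43 = 101011
1s count = 4

even parity (4 ones in 101011)


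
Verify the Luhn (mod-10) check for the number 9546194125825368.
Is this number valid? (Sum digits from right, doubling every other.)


Luhn sum = 81
81 mod 10 = 1

Invalid (Luhn sum mod 10 = 1)


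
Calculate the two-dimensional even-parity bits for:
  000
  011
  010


Row parities: 001
Column parities: 001

Row P: 001, Col P: 001, Corner: 1


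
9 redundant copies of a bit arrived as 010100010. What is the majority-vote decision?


Ones: 3 out of 9
Threshold: 5

0 (3/9 voted 1)


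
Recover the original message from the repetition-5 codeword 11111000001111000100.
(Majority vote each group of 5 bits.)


Groups: 11111, 00000, 11110, 00100
Majority votes: 1010

1010


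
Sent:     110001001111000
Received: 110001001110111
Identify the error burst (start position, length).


XOR: 000000000001111

Burst at position 11, length 4


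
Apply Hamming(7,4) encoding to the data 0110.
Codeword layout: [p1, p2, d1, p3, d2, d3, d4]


Parity bits: p1=1, p2=1, p3=0

1100110


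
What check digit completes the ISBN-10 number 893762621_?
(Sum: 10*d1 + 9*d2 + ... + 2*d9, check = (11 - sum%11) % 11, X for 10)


Weighted sum: 312
312 mod 11 = 4

Check digit: 7


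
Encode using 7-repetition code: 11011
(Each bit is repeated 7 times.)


Each bit -> 7 copies

11111111111111000000011111111111111


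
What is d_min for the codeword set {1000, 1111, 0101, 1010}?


Comparing all pairs, minimum distance: 1
Can detect 0 errors, correct 0 errors

1


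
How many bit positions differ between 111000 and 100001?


XOR: 011001
Count of 1s: 3

3


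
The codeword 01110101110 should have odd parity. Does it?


Number of 1s: 7

Yes, parity is correct (7 ones)


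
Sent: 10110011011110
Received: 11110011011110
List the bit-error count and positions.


XOR: 01000000000000

1 error(s) at position(s): 1


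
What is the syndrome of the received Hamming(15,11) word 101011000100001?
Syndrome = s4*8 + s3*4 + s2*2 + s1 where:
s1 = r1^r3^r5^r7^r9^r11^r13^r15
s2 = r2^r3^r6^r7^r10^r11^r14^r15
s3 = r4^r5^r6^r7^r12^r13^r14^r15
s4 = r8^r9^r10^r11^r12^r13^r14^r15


s1=0, s2=0, s3=1, s4=0

Syndrome = 4 (error at position 4)


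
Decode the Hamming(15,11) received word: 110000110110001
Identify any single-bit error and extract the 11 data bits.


Syndrome = 2: error at position 2

Data: 00010110001 (corrected bit 2)


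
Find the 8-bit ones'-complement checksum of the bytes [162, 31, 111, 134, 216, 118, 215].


Sum = 987 mod 256 = 219
Complement = 36

36


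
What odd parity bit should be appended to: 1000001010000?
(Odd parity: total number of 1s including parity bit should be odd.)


Number of 1s in data: 3
Parity bit: 0

0


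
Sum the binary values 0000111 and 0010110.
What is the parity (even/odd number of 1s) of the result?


0000111 = 7
0010110 = 22
Sum = 29 = 11101
1s count = 4

even parity (4 ones in 11101)


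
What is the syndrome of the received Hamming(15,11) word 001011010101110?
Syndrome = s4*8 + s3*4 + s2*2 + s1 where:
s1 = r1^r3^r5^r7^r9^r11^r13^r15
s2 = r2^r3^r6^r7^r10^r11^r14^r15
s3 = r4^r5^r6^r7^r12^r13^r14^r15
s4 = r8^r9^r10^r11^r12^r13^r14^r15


s1=1, s2=0, s3=1, s4=1

Syndrome = 13 (error at position 13)


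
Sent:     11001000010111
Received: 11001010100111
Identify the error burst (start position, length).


XOR: 00000010110000

Burst at position 6, length 4


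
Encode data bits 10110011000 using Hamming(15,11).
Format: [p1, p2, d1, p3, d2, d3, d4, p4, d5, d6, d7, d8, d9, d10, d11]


Parity bits: p1=1, p2=0, p3=1, p4=0

101101100011000


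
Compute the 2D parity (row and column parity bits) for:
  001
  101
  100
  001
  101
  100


Row parities: 101101
Column parities: 000

Row P: 101101, Col P: 000, Corner: 0


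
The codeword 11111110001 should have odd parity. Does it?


Number of 1s: 8

No, parity error (8 ones)


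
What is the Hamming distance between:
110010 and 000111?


XOR: 110101
Count of 1s: 4

4


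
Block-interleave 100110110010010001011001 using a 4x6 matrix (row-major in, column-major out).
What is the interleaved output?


Matrix:
  100110
  110010
  010001
  011001
Read columns: 110001110001100011000011

110001110001100011000011


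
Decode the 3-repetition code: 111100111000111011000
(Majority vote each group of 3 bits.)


Groups: 111, 100, 111, 000, 111, 011, 000
Majority votes: 1010110

1010110


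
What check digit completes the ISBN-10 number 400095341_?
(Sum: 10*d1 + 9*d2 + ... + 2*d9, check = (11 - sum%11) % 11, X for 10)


Weighted sum: 145
145 mod 11 = 2

Check digit: 9


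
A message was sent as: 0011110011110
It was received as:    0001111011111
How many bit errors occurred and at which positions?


XOR: 0010001000001

3 error(s) at position(s): 2, 6, 12


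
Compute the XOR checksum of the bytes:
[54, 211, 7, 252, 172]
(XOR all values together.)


XOR chain: 54 ^ 211 ^ 7 ^ 252 ^ 172 = 178

178


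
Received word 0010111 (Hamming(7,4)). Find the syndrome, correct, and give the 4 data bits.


Syndrome = 7: error at position 7

Data: 1110 (corrected bit 7)


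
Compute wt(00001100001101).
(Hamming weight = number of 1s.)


Counting 1s in 00001100001101

5


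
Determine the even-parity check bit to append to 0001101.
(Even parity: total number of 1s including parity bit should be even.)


Number of 1s in data: 3
Parity bit: 1

1


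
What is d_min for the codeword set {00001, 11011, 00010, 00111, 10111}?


Comparing all pairs, minimum distance: 1
Can detect 0 errors, correct 0 errors

1


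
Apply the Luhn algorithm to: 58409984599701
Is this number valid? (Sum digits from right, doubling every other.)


Luhn sum = 73
73 mod 10 = 3

Invalid (Luhn sum mod 10 = 3)


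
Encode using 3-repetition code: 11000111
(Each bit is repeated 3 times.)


Each bit -> 3 copies

111111000000000111111111


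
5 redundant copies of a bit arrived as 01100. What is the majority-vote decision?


Ones: 2 out of 5
Threshold: 3

0 (2/5 voted 1)


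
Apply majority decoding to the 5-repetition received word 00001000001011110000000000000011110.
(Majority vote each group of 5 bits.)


Groups: 00001, 00000, 10111, 10000, 00000, 00000, 11110
Majority votes: 0010001

0010001


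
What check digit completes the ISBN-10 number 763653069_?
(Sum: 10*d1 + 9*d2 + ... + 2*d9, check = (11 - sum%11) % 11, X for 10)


Weighted sum: 271
271 mod 11 = 7

Check digit: 4


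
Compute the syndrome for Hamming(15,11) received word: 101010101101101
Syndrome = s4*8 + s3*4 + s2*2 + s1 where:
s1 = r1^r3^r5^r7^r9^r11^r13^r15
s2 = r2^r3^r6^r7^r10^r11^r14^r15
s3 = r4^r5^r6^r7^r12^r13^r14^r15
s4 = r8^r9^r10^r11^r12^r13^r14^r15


s1=1, s2=0, s3=1, s4=1

Syndrome = 13 (error at position 13)


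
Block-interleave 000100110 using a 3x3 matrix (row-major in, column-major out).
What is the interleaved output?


Matrix:
  000
  100
  110
Read columns: 011001000

011001000


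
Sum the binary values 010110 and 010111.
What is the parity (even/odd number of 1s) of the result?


010110 = 22
010111 = 23
Sum = 45 = 101101
1s count = 4

even parity (4 ones in 101101)


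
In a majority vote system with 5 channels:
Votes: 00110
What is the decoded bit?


Ones: 2 out of 5
Threshold: 3

0 (2/5 voted 1)


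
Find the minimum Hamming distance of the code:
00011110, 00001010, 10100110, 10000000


Comparing all pairs, minimum distance: 2
Can detect 1 errors, correct 0 errors

2


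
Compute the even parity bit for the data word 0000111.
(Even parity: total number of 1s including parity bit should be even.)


Number of 1s in data: 3
Parity bit: 1

1


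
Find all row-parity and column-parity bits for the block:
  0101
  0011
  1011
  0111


Row parities: 0011
Column parities: 1010

Row P: 0011, Col P: 1010, Corner: 0


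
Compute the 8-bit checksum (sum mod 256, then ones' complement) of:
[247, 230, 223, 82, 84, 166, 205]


Sum = 1237 mod 256 = 213
Complement = 42

42


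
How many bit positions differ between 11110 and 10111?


XOR: 01001
Count of 1s: 2

2


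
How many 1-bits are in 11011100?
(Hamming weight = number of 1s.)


Counting 1s in 11011100

5


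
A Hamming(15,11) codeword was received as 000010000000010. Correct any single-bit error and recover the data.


Syndrome = 11: error at position 11

Data: 01000010010 (corrected bit 11)


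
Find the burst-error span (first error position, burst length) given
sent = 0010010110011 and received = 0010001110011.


XOR: 0000011000000

Burst at position 5, length 2


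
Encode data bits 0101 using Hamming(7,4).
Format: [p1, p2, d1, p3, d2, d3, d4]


Parity bits: p1=0, p2=1, p3=0

0100101


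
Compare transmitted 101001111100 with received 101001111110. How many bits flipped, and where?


XOR: 000000000010

1 error(s) at position(s): 10


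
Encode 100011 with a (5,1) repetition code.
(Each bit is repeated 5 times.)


Each bit -> 5 copies

111110000000000000001111111111


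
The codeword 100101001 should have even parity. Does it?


Number of 1s: 4

Yes, parity is correct (4 ones)


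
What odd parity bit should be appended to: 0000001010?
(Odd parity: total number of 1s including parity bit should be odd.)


Number of 1s in data: 2
Parity bit: 1

1


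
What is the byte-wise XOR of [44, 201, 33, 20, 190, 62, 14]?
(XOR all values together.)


XOR chain: 44 ^ 201 ^ 33 ^ 20 ^ 190 ^ 62 ^ 14 = 94

94


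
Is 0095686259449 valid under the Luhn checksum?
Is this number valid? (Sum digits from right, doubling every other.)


Luhn sum = 68
68 mod 10 = 8

Invalid (Luhn sum mod 10 = 8)


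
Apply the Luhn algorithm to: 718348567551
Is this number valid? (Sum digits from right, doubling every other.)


Luhn sum = 51
51 mod 10 = 1

Invalid (Luhn sum mod 10 = 1)


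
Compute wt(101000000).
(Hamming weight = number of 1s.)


Counting 1s in 101000000

2


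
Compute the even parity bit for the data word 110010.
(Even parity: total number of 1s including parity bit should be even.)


Number of 1s in data: 3
Parity bit: 1

1


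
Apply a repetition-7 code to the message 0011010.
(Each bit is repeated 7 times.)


Each bit -> 7 copies

0000000000000011111111111111000000011111110000000


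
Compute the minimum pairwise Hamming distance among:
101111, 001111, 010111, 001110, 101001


Comparing all pairs, minimum distance: 1
Can detect 0 errors, correct 0 errors

1


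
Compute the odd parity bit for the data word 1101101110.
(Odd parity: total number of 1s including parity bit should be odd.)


Number of 1s in data: 7
Parity bit: 0

0


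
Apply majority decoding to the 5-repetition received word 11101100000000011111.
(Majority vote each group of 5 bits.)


Groups: 11101, 10000, 00000, 11111
Majority votes: 1001

1001


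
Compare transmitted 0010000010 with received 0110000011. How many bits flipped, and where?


XOR: 0100000001

2 error(s) at position(s): 1, 9


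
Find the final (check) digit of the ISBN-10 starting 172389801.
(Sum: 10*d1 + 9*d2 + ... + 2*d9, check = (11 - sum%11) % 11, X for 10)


Weighted sum: 237
237 mod 11 = 6

Check digit: 5


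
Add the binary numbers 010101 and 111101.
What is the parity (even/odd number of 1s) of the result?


010101 = 21
111101 = 61
Sum = 82 = 1010010
1s count = 3

odd parity (3 ones in 1010010)


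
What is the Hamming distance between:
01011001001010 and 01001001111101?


XOR: 00010000110111
Count of 1s: 6

6


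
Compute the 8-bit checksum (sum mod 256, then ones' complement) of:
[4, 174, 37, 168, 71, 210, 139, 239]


Sum = 1042 mod 256 = 18
Complement = 237

237


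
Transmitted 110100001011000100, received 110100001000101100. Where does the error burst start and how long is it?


XOR: 000000000011101000

Burst at position 10, length 5


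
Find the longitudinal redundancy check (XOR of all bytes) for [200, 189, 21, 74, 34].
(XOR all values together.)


XOR chain: 200 ^ 189 ^ 21 ^ 74 ^ 34 = 8

8


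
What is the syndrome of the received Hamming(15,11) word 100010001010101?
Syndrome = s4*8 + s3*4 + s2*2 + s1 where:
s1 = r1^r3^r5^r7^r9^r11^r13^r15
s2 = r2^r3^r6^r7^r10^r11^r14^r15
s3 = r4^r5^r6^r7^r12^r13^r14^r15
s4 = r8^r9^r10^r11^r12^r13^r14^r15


s1=0, s2=0, s3=1, s4=0

Syndrome = 4 (error at position 4)


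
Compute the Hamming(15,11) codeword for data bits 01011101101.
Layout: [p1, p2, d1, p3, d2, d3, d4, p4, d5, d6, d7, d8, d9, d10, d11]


Parity bits: p1=1, p2=1, p3=1, p4=1

110110111101101


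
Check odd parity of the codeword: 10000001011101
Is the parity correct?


Number of 1s: 6

No, parity error (6 ones)


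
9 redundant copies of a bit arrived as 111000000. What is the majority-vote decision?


Ones: 3 out of 9
Threshold: 5

0 (3/9 voted 1)


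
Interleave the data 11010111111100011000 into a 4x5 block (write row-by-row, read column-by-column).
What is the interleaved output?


Matrix:
  11010
  11111
  11000
  11000
Read columns: 11111111010011000100

11111111010011000100


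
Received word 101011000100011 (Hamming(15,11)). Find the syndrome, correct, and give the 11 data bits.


Syndrome = 10: error at position 10

Data: 11100000011 (corrected bit 10)


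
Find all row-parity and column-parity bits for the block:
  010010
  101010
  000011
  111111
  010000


Row parities: 01001
Column parities: 010100

Row P: 01001, Col P: 010100, Corner: 0


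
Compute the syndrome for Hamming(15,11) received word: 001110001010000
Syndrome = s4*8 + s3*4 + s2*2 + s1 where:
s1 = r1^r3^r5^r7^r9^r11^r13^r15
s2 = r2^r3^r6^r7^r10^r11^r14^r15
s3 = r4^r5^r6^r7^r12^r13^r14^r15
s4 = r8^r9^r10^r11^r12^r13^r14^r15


s1=0, s2=0, s3=0, s4=0

Syndrome = 0 (no error)


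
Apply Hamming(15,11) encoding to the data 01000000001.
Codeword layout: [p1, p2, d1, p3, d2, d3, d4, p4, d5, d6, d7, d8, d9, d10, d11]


Parity bits: p1=0, p2=1, p3=0, p4=1

010010010000001


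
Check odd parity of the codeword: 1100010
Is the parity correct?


Number of 1s: 3

Yes, parity is correct (3 ones)


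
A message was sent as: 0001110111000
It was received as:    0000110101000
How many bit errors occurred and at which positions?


XOR: 0001000010000

2 error(s) at position(s): 3, 8


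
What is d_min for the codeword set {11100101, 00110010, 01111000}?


Comparing all pairs, minimum distance: 3
Can detect 2 errors, correct 1 errors

3


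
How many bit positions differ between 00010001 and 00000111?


XOR: 00010110
Count of 1s: 3

3


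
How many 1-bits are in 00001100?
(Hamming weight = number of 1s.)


Counting 1s in 00001100

2


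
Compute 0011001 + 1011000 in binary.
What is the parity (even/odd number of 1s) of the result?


0011001 = 25
1011000 = 88
Sum = 113 = 1110001
1s count = 4

even parity (4 ones in 1110001)


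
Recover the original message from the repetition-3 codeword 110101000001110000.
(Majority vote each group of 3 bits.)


Groups: 110, 101, 000, 001, 110, 000
Majority votes: 110010

110010


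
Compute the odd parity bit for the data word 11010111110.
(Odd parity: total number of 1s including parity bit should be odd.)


Number of 1s in data: 8
Parity bit: 1

1


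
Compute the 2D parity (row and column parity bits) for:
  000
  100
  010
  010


Row parities: 0111
Column parities: 100

Row P: 0111, Col P: 100, Corner: 1
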